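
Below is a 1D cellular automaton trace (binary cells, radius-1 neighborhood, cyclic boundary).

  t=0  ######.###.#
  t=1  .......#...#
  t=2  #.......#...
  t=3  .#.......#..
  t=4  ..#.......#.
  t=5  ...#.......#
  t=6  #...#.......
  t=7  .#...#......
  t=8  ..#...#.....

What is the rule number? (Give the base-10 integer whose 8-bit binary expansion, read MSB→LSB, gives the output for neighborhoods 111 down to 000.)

24

  [7] ### => .  t=0,i=0
  [6] ##. => .  t=0,i=5
  [5] #.# => .  t=0,i=6
  [4] #.. => #  t=1,i=0
  [3] .## => #  t=0,i=7
  [2] .#. => .  t=1,i=7
  [1] ..# => .  t=1,i=6
  [0] ... => .  t=1,i=1
  bits 00011000 = 24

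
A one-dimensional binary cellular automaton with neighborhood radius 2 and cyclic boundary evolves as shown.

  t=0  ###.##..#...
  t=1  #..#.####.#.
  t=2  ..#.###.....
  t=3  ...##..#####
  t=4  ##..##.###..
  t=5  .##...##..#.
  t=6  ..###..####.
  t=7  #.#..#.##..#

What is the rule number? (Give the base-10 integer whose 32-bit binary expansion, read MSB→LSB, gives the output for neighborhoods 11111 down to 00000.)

  [31] ##### => #  t=3,i=9
  [30] ####. => .  t=1,i=7
  [29] ###.# => .  t=0,i=2
  [28] ###.. => .  t=2,i=6
  [27] ##.## => #  t=0,i=3
  [26] ##.#. => .  t=1,i=9
  [25] ##..# => #  t=0,i=6
  [24] ##... => #  t=2,i=7
  [23] #.### => #  t=1,i=5
  [22] #.##. => .  t=0,i=4
  [21] #.#.# => .  t=1,i=10
  [20] #.#.. => .  t=1,i=0
  [19] #..## => .  t=3,i=6
  [18] #..#. => #  t=0,i=7
  [17] #...# => #  t=0,i=10
  [16] #.... => #  t=2,i=8
  [15] .#### => #  t=1,i=6
  [14] .###. => .  t=0,i=1
  [13] .##.# => .  t=4,i=5
  [12] .##.. => #  t=0,i=5
  [11] .#.## => #  t=1,i=4
  [10] .#.#. => .  t=1,i=11
  [9] .#..# => .  t=1,i=1
  [8] .#... => .  t=0,i=9
  [7] ..### => #  t=0,i=0
  [6] ..##. => .  t=3,i=3
  [5] ..#.# => .  t=1,i=3
  [4] ..#.. => #  t=0,i=8
  [3] ...## => .  t=0,i=11
  [2] ...#. => .  t=2,i=1
  [1] ....# => .  t=2,i=0
  [0] ..... => #  t=2,i=9
  bits 10001011100001111001100010010001 = 2340919441

2340919441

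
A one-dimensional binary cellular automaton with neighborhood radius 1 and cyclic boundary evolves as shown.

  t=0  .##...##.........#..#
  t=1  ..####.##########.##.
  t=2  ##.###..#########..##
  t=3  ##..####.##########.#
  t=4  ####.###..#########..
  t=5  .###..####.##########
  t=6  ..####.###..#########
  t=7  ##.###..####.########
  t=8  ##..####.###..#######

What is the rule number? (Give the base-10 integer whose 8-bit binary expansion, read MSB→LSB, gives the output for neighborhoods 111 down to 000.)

211

  nb ###: next=#  (t=1,i=3, bit7=1)
  nb ##.: next=#  (t=0,i=2, bit6=1)
  nb #.#: next=.  (t=0,i=0, bit5=0)
  nb #..: next=#  (t=0,i=3, bit4=1)
  nb .##: next=.  (t=0,i=1, bit3=0)
  nb .#.: next=.  (t=0,i=17, bit2=0)
  nb ..#: next=#  (t=0,i=5, bit1=1)
  nb ...: next=#  (t=0,i=4, bit0=1)
  bits 11010011 = 211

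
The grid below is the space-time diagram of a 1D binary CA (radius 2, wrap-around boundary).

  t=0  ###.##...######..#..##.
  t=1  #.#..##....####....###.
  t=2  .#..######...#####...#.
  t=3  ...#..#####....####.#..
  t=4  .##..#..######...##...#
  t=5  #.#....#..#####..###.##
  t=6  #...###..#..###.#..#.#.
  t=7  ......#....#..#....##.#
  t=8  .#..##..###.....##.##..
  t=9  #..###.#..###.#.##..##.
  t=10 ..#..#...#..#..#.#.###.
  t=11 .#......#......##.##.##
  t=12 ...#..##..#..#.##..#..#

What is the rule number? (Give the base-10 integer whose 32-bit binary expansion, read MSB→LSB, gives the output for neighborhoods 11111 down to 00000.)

  #####|#  b31=1 t=0,i=11
  ####.|#  b30=1 t=0,i=13
  ###.#|#  b29=1 t=0,i=2
  ###..|#  b28=1 t=0,i=14
  ##.##|.  b27=0 t=0,i=3
  ##.#.|.  b26=0 t=1,i=22
  ##..#|.  b25=0 t=0,i=15
  ##...|#  b24=1 t=0,i=6
  #.###|#  b23=1 t=0,i=0
  #.##.|.  b22=0 t=0,i=4
  #.#.#|.  b21=0 t=1,i=0
  #.#..|.  b20=0 t=1,i=2
  #..##|#  b19=1 t=0,i=19
  #..#.|.  b18=0 t=0,i=16
  #...#|.  b17=0 t=0,i=7
  #....|#  b16=1 t=1,i=8
  .####|.  b15=0 t=0,i=10
  .###.|.  b14=0 t=0,i=1
  .##.#|#  b13=1 t=0,i=21
  .##..|#  b12=1 t=0,i=5
  .#.##|#  b11=1 t=4,i=0
  .#.#.|#  b10=1 t=1,i=1
  .#..#|.  b9=0 t=0,i=18
  .#...|.  b8=0 t=3,i=21
  ..###|.  b7=0 t=0,i=9
  ..##.|#  b6=1 t=0,i=20
  ..#.#|#  b5=1 t=4,i=22
  ..#..|.  b4=0 t=0,i=17
  ...##|.  b3=0 t=0,i=8
  ...#.|#  b2=1 t=2,i=20
  ....#|#  b1=1 t=1,i=9
  .....|.  b0=0 t=3,i=0
  bits 11110001100010010011110001100110 = 4052302950

4052302950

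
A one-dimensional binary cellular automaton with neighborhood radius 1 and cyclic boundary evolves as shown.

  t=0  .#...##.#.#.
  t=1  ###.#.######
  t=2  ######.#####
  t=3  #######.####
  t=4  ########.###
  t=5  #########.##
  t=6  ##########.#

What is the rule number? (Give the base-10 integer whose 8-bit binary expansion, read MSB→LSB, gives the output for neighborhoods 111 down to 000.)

  ### -> #   bit 7 = 1  t=1,i=0
  ##. -> #   bit 6 = 1  t=0,i=6
  #.# -> #   bit 5 = 1  t=0,i=7
  #.. -> #   bit 4 = 1  t=0,i=2
  .## -> .   bit 3 = 0  t=0,i=5
  .#. -> #   bit 2 = 1  t=0,i=1
  ..# -> #   bit 1 = 1  t=0,i=0
  ... -> .   bit 0 = 0  t=0,i=3
  bits 11110110 = 246

246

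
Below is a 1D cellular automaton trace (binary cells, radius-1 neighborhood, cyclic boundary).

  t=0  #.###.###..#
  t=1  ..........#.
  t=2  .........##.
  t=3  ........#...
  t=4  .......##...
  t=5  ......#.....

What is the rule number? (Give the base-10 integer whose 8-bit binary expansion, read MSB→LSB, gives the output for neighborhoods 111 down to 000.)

6

  nb ###: next=.  (t=0,i=3, bit7=0)
  nb ##.: next=.  (t=0,i=0, bit6=0)
  nb #.#: next=.  (t=0,i=1, bit5=0)
  nb #..: next=.  (t=0,i=9, bit4=0)
  nb .##: next=.  (t=0,i=2, bit3=0)
  nb .#.: next=#  (t=1,i=10, bit2=1)
  nb ..#: next=#  (t=0,i=10, bit1=1)
  nb ...: next=.  (t=1,i=0, bit0=0)
  bits 00000110 = 6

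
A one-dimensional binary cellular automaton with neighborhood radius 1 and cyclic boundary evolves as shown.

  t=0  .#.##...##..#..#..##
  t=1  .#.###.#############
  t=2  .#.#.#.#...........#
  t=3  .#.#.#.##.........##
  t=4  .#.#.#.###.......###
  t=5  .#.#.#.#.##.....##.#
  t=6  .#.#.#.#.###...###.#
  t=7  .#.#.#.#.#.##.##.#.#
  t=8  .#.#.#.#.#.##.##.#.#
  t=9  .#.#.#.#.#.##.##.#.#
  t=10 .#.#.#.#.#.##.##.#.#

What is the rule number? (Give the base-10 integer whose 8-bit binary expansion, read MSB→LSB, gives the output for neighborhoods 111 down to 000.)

94

  ###|.  b7=0 t=1,i=4
  ##.|#  b6=1 t=0,i=4
  #.#|.  b5=0 t=0,i=0
  #..|#  b4=1 t=0,i=5
  .##|#  b3=1 t=0,i=3
  .#.|#  b2=1 t=0,i=1
  ..#|#  b1=1 t=0,i=7
  ...|.  b0=0 t=0,i=6
  bits 01011110 = 94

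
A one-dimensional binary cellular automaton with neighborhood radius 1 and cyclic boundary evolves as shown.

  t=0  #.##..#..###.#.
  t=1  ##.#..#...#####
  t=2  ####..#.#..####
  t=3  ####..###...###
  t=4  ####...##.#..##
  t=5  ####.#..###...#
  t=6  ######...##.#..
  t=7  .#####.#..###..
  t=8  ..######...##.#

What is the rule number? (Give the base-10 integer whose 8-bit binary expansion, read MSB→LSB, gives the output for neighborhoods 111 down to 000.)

  ###|#  b7=1 t=0,i=10
  ##.|#  b6=1 t=0,i=3
  #.#|#  b5=1 t=0,i=1
  #..|.  b4=0 t=0,i=4
  .##|.  b3=0 t=0,i=2
  .#.|#  b2=1 t=0,i=0
  ..#|.  b1=0 t=0,i=5
  ...|#  b0=1 t=1,i=8
  bits 11100101 = 229

229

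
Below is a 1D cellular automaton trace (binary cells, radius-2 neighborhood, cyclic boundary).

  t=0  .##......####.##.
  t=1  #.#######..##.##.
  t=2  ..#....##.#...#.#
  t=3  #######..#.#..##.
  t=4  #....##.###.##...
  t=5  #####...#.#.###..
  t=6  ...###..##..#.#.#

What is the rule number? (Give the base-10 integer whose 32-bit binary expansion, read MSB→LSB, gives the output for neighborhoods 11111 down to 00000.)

1976375099

  [31] ##### => .  t=1,i=4
  [30] ####. => #  t=0,i=11
  [29] ###.# => #  t=0,i=12
  [28] ###.. => #  t=1,i=8
  [27] ##.## => .  t=0,i=13
  [26] ##.#. => #  t=1,i=16
  [25] ##..# => .  t=0,i=16
  [24] ##... => #  t=0,i=3
  [23] #.### => #  t=1,i=2
  [22] #.##. => #  t=0,i=14
  [21] #.#.# => .  t=1,i=0
  [20] #.#.. => .  t=2,i=10
  [19] #..## => #  t=0,i=0
  [18] #..#. => #  t=2,i=1
  [17] #...# => .  t=2,i=12
  [16] #.... => #  t=0,i=4
  [15] .#### => .  t=0,i=10
  [14] .###. => .  t=4,i=9
  [13] .##.# => .  t=1,i=12
  [12] .##.. => #  t=0,i=2
  [11] .#.## => .  t=1,i=1
  [10] .#.#. => #  t=2,i=15
  [9] .#..# => #  t=2,i=0
  [8] .#... => #  t=2,i=3
  [7] ..### => .  t=0,i=9
  [6] ..##. => .  t=0,i=1
  [5] ..#.# => #  t=2,i=14
  [4] ..#.. => #  t=2,i=2
  [3] ...## => #  t=0,i=8
  [2] ...#. => .  t=2,i=13
  [1] ....# => #  t=0,i=7
  [0] ..... => #  t=0,i=5
  bits 01110101110011010001011100111011 = 1976375099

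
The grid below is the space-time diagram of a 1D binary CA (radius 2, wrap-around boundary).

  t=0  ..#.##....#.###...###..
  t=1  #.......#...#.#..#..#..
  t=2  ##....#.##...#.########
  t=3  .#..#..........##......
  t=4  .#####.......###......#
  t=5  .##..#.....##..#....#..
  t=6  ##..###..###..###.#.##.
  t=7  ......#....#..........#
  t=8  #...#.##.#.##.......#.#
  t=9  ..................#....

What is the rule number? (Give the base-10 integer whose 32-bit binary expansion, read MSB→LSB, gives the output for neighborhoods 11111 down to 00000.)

  [31] ##### => .  t=2,i=17
  [30] ####. => .  t=2,i=0
  [29] ###.# => .  t=6,i=16
  [28] ###.. => #  t=0,i=14
  [27] ##.## => #  t=6,i=22
  [26] ##.#. => .  t=6,i=17
  [25] ##..# => .  t=5,i=3
  [24] ##... => .  t=0,i=6
  [23] #.### => #  t=0,i=12
  [22] #.##. => .  t=0,i=4
  [21] #.#.# => .  t=6,i=18
  [20] #.#.. => .  t=1,i=14
  [19] #..## => .  t=6,i=3
  [18] #..#. => #  t=1,i=16
  [17] #...# => .  t=0,i=16
  [16] #.... => .  t=0,i=7
  [15] .#### => #  t=2,i=16
  [14] .###. => .  t=0,i=13
  [13] .##.# => .  t=6,i=21
  [12] .##.. => .  t=0,i=5
  [11] .#.## => .  t=0,i=3
  [10] .#.#. => #  t=1,i=13
  [9] .#..# => #  t=1,i=15
  [8] .#... => #  t=1,i=1
  [7] ..### => .  t=0,i=18
  [6] ..##. => #  t=3,i=15
  [5] ..#.# => .  t=0,i=2
  [4] ..#.. => #  t=1,i=0
  [3] ...## => #  t=0,i=17
  [2] ...#. => .  t=0,i=1
  [1] ....# => #  t=0,i=0
  [0] ..... => .  t=1,i=3
  bits 00011000100001001000011101011010 = 411338586

411338586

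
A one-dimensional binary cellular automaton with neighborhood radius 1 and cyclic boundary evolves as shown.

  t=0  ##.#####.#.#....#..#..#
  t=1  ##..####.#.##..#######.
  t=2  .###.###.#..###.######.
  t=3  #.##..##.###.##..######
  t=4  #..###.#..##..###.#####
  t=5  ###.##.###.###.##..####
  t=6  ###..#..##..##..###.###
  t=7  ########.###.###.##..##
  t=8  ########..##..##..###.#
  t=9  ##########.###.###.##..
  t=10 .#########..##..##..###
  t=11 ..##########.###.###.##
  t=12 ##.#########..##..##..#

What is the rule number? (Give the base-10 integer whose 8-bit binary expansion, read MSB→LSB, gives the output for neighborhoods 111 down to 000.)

214

  [7] ### => #  t=0,i=0
  [6] ##. => #  t=0,i=1
  [5] #.# => .  t=0,i=2
  [4] #.. => #  t=0,i=12
  [3] .## => .  t=0,i=3
  [2] .#. => #  t=0,i=9
  [1] ..# => #  t=0,i=15
  [0] ... => .  t=0,i=13
  bits 11010110 = 214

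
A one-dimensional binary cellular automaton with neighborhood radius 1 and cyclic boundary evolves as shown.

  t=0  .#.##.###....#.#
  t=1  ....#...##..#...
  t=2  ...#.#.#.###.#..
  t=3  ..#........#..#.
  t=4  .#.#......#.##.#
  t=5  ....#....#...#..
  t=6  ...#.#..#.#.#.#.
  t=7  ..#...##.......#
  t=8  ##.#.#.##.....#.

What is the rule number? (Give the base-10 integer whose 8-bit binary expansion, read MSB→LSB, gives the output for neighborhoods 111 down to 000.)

82

  ### -> .   bit 7 = 0  t=0,i=7
  ##. -> #   bit 6 = 1  t=0,i=4
  #.# -> .   bit 5 = 0  t=0,i=0
  #.. -> #   bit 4 = 1  t=0,i=9
  .## -> .   bit 3 = 0  t=0,i=3
  .#. -> .   bit 2 = 0  t=0,i=1
  ..# -> #   bit 1 = 1  t=0,i=12
  ... -> .   bit 0 = 0  t=0,i=10
  bits 01010010 = 82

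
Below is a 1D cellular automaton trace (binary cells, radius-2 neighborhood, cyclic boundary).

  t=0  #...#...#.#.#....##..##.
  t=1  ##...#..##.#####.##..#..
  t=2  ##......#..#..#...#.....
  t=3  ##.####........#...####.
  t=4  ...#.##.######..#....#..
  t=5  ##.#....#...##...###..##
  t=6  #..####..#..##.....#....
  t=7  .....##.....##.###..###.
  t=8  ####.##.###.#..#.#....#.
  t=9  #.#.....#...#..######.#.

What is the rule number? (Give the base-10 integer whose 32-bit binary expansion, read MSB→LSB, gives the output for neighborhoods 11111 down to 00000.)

  [31] ##### => .  t=1,i=13
  [30] ####. => #  t=1,i=14
  [29] ###.# => .  t=1,i=15
  [28] ###.. => #  t=3,i=6
  [27] ##.## => .  t=1,i=10
  [26] ##.#. => .  t=0,i=23
  [25] ##..# => .  t=0,i=19
  [24] ##... => .  t=1,i=2
  [23] #.### => #  t=1,i=11
  [22] #.##. => .  t=1,i=17
  [21] #.#.# => .  t=0,i=10
  [20] #.#.. => #  t=0,i=0
  [19] #..## => .  t=0,i=20
  [18] #..#. => .  t=1,i=20
  [17] #...# => .  t=0,i=2
  [16] #.... => #  t=0,i=14
  [15] .#### => .  t=1,i=12
  [14] .###. => .  t=5,i=18
  [13] .##.# => .  t=0,i=22
  [12] .##.. => #  t=0,i=18
  [11] .#.## => .  t=4,i=4
  [10] .#.#. => #  t=0,i=9
  [9] .#..# => .  t=1,i=6
  [8] .#... => #  t=0,i=1
  [7] ..### => .  t=3,i=19
  [6] ..##. => #  t=0,i=17
  [5] ..#.# => #  t=0,i=8
  [4] ..#.. => .  t=0,i=4
  [3] ...## => .  t=0,i=16
  [2] ...#. => .  t=0,i=3
  [1] ....# => #  t=0,i=15
  [0] ..... => #  t=2,i=4
  bits 01010000100100010001010101100011 = 1351685475

1351685475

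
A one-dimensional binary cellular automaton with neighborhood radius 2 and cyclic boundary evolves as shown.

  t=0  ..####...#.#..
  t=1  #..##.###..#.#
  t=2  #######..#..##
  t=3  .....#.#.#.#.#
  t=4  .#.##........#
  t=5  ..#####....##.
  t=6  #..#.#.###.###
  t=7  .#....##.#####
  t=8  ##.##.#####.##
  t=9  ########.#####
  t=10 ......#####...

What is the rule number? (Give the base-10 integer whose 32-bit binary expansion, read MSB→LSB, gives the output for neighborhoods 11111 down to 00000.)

  ##### -> .   bit 31 = 0  t=2,i=0
  ####. -> #   bit 30 = 1  t=0,i=4
  ###.# -> #   bit 29 = 1  t=6,i=9
  ###.. -> .   bit 28 = 0  t=0,i=5
  ##.## -> #   bit 27 = 1  t=1,i=5
  ##.#. -> #   bit 26 = 1  t=7,i=0
  ##..# -> #   bit 25 = 1  t=1,i=1
  ##... -> #   bit 24 = 1  t=0,i=6
  #.### -> #   bit 23 = 1  t=1,i=6
  #.##. -> #   bit 22 = 1  t=1,i=13
  #.#.# -> .   bit 21 = 0  t=3,i=7
  #.#.. -> #   bit 20 = 1  t=0,i=11
  #..## -> #   bit 19 = 1  t=1,i=2
  #..#. -> .   bit 18 = 0  t=1,i=10
  #...# -> #   bit 17 = 1  t=0,i=7
  #.... -> #   bit 16 = 1  t=0,i=13
  .#### -> #   bit 15 = 1  t=0,i=3
  .###. -> .   bit 14 = 0  t=1,i=7
  .##.# -> #   bit 13 = 1  t=1,i=4
  .##.. -> #   bit 12 = 1  t=1,i=0
  .#.## -> #   bit 11 = 1  t=1,i=12
  .#.#. -> .   bit 10 = 0  t=0,i=10
  .#..# -> .   bit 9 = 0  t=2,i=10
  .#... -> .   bit 8 = 0  t=0,i=12
  ..### -> .   bit 7 = 0  t=0,i=2
  ..##. -> #   bit 6 = 1  t=1,i=3
  ..#.# -> .   bit 5 = 0  t=0,i=9
  ..#.. -> #   bit 4 = 1  t=2,i=9
  ...## -> .   bit 3 = 0  t=0,i=1
  ...#. -> #   bit 2 = 1  t=0,i=8
  ....# -> #   bit 1 = 1  t=0,i=0
  ..... -> .   bit 0 = 0  t=3,i=2
  bits 01101111110110111011100001010110 = 1876670550

1876670550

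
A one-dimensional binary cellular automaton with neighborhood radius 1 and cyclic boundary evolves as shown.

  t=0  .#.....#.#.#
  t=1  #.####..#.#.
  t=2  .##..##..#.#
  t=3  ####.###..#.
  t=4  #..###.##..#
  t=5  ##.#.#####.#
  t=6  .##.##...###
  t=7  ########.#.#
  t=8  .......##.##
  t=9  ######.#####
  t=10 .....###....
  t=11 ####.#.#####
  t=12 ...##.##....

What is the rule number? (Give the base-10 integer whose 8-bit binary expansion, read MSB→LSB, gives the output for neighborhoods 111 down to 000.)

121

  [7] ### => .  t=1,i=3
  [6] ##. => #  t=1,i=5
  [5] #.# => #  t=0,i=0
  [4] #.. => #  t=0,i=2
  [3] .## => #  t=1,i=2
  [2] .#. => .  t=0,i=1
  [1] ..# => .  t=0,i=6
  [0] ... => #  t=0,i=3
  bits 01111001 = 121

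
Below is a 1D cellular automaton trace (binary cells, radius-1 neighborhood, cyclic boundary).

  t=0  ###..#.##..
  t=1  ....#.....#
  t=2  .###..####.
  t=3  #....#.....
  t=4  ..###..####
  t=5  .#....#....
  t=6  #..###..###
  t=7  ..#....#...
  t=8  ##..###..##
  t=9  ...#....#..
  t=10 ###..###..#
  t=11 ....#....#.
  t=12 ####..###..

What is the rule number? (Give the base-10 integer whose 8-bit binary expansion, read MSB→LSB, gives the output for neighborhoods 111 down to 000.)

  ###|.  b7=0 t=0,i=1
  ##.|.  b6=0 t=0,i=2
  #.#|.  b5=0 t=0,i=6
  #..|.  b4=0 t=0,i=3
  .##|.  b3=0 t=0,i=0
  .#.|.  b2=0 t=0,i=5
  ..#|#  b1=1 t=0,i=4
  ...|#  b0=1 t=1,i=1
  bits 00000011 = 3

3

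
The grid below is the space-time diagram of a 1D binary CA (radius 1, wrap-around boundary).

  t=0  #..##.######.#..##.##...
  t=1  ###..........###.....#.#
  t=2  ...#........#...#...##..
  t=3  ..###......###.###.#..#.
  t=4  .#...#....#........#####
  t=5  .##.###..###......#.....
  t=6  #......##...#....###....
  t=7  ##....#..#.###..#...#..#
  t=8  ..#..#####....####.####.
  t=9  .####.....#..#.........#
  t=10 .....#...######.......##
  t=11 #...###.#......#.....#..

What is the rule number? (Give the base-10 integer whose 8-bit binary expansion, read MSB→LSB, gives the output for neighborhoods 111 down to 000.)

  nb ###: next=.  (t=0,i=7, bit7=0)
  nb ##.: next=.  (t=0,i=4, bit6=0)
  nb #.#: next=.  (t=0,i=5, bit5=0)
  nb #..: next=#  (t=0,i=1, bit4=1)
  nb .##: next=.  (t=0,i=3, bit3=0)
  nb .#.: next=#  (t=0,i=0, bit2=1)
  nb ..#: next=#  (t=0,i=2, bit1=1)
  nb ...: next=.  (t=0,i=22, bit0=0)
  bits 00010110 = 22

22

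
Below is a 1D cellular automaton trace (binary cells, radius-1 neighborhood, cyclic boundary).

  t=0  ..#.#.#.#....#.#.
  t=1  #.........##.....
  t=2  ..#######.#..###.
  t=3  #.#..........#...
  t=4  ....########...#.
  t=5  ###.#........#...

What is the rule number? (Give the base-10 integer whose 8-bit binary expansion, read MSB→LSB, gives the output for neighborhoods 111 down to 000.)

  [7] ### => .  t=2,i=3
  [6] ##. => .  t=1,i=11
  [5] #.# => .  t=0,i=3
  [4] #.. => .  t=0,i=9
  [3] .## => #  t=1,i=10
  [2] .#. => .  t=0,i=2
  [1] ..# => .  t=0,i=1
  [0] ... => #  t=0,i=0
  bits 00001001 = 9

9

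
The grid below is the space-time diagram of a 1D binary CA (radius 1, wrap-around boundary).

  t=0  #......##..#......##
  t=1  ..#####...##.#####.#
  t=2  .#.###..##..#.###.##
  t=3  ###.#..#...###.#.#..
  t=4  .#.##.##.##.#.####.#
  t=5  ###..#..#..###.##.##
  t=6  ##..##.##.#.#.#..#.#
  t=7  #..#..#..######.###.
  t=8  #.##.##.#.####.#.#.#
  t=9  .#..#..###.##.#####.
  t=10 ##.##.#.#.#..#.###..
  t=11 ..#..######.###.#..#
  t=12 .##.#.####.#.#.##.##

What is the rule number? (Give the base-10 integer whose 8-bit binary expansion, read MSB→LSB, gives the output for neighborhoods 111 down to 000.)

  nb ###: next=#  (t=0,i=19, bit7=1)
  nb ##.: next=.  (t=0,i=0, bit6=0)
  nb #.#: next=#  (t=1,i=12, bit5=1)
  nb #..: next=.  (t=0,i=1, bit4=0)
  nb .##: next=.  (t=0,i=7, bit3=0)
  nb .#.: next=#  (t=0,i=11, bit2=1)
  nb ..#: next=#  (t=0,i=6, bit1=1)
  nb ...: next=#  (t=0,i=2, bit0=1)
  bits 10100111 = 167

167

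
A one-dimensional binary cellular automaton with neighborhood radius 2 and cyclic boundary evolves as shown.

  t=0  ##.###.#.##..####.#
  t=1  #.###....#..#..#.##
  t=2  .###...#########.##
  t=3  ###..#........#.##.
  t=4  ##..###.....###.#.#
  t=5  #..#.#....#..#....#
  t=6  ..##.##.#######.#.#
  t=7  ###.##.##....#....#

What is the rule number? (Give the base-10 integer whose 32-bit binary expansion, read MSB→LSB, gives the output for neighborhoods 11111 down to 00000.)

  nb #####: next=.  (t=2,i=9, bit31=0)
  nb ####.: next=#  (t=0,i=15, bit30=1)
  nb ###.#: next=.  (t=0,i=1, bit29=0)
  nb ###..: next=.  (t=1,i=4, bit28=0)
  nb ##.##: next=#  (t=0,i=2, bit27=1)
  nb ##.#.: next=.  (t=0,i=6, bit26=0)
  nb ##..#: next=.  (t=0,i=11, bit25=0)
  nb ##...: next=.  (t=1,i=5, bit24=0)
  nb #.###: next=#  (t=0,i=3, bit23=1)
  nb #.##.: next=#  (t=0,i=9, bit22=1)
  nb #.#.#: next=.  (t=0,i=7, bit21=0)
  nb #.#..: next=#  (t=5,i=5, bit20=1)
  nb #..##: next=#  (t=0,i=12, bit19=1)
  nb #..#.: next=#  (t=1,i=11, bit18=1)
  nb #...#: next=#  (t=2,i=5, bit17=1)
  nb #....: next=.  (t=1,i=6, bit16=0)
  nb .####: next=.  (t=0,i=14, bit15=0)
  nb .###.: next=#  (t=0,i=0, bit14=1)
  nb .##.#: next=.  (t=2,i=18, bit13=0)
  nb .##..: next=.  (t=0,i=10, bit12=0)
  nb .#.##: next=.  (t=0,i=8, bit11=0)
  nb .#.#.: next=.  (t=5,i=4, bit10=0)
  nb .#..#: next=#  (t=1,i=10, bit9=1)
  nb .#...: next=#  (t=3,i=6, bit8=1)
  nb ..###: next=.  (t=0,i=13, bit7=0)
  nb ..##.: next=#  (t=5,i=18, bit6=1)
  nb ..#.#: next=#  (t=1,i=15, bit5=1)
  nb ..#..: next=#  (t=1,i=9, bit4=1)
  nb ...##: next=.  (t=2,i=6, bit3=0)
  nb ...#.: next=#  (t=1,i=8, bit2=1)
  nb ....#: next=#  (t=1,i=7, bit1=1)
  nb .....: next=.  (t=3,i=8, bit0=0)
  bits 01001000110111100100001101110110 = 1222525814

1222525814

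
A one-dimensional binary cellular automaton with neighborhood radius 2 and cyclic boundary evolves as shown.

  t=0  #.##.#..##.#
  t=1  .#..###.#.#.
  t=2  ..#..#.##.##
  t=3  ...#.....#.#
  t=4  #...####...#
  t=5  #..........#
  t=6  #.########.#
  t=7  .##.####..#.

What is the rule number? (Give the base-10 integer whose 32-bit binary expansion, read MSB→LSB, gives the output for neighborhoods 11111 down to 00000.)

  [31] ##### => #  t=6,i=4
  [30] ####. => .  t=4,i=6
  [29] ###.# => .  t=1,i=6
  [28] ###.. => .  t=4,i=7
  [27] ##.## => #  t=0,i=1
  [26] ##.#. => #  t=0,i=4
  [25] ##..# => .  t=2,i=0
  [24] ##... => .  t=4,i=1
  [23] #.### => #  t=6,i=2
  [22] #.##. => .  t=0,i=2
  [21] #.#.# => #  t=1,i=8
  [20] #.#.. => #  t=0,i=5
  [19] #..## => .  t=0,i=7
  [18] #..#. => .  t=1,i=0
  [17] #...# => .  t=3,i=1
  [16] #.... => #  t=3,i=5
  [15] .#### => .  t=4,i=5
  [14] .###. => #  t=1,i=5
  [13] .##.# => .  t=0,i=0
  [12] .##.. => #  t=2,i=11
  [11] .#.## => .  t=2,i=6
  [10] .#.#. => .  t=1,i=9
  [9] .#..# => #  t=0,i=6
  [8] .#... => #  t=3,i=0
  [7] ..### => .  t=1,i=4
  [6] ..##. => #  t=0,i=8
  [5] ..#.# => .  t=2,i=5
  [4] ..#.. => .  t=1,i=1
  [3] ...## => .  t=4,i=3
  [2] ...#. => .  t=3,i=2
  [1] ....# => #  t=3,i=7
  [0] ..... => #  t=3,i=6
  bits 10001100101100010101001101000011 = 2360431427

2360431427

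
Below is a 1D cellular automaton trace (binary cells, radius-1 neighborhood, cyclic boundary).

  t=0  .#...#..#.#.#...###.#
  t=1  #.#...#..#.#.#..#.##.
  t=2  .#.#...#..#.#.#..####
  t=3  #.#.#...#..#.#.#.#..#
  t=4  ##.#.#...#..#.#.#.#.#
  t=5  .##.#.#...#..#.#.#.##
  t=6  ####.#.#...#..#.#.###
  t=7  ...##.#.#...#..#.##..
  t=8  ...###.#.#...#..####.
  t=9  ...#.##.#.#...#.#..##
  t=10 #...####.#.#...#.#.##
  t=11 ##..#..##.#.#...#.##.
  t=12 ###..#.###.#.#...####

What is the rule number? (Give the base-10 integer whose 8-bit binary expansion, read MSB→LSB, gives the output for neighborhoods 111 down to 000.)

120

  ### -> .   bit 7 = 0  t=0,i=17
  ##. -> #   bit 6 = 1  t=0,i=18
  #.# -> #   bit 5 = 1  t=0,i=0
  #.. -> #   bit 4 = 1  t=0,i=2
  .## -> #   bit 3 = 1  t=0,i=16
  .#. -> .   bit 2 = 0  t=0,i=1
  ..# -> .   bit 1 = 0  t=0,i=4
  ... -> .   bit 0 = 0  t=0,i=3
  bits 01111000 = 120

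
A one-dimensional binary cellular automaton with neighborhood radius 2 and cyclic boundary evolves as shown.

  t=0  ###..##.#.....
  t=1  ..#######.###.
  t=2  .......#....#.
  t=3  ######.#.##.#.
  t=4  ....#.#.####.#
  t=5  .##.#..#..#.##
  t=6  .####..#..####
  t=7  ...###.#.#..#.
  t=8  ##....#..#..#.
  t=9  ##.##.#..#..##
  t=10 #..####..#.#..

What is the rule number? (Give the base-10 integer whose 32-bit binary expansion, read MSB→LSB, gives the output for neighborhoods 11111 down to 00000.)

1448687731

  [31] ##### => .  t=1,i=4
  [30] ####. => #  t=1,i=7
  [29] ###.# => .  t=1,i=8
  [28] ###.. => #  t=0,i=2
  [27] ##.## => .  t=1,i=9
  [26] ##.#. => #  t=0,i=7
  [25] ##..# => #  t=0,i=3
  [24] ##... => .  t=1,i=13
  [23] #.### => .  t=1,i=10
  [22] #.##. => #  t=3,i=9
  [21] #.#.# => .  t=3,i=7
  [20] #.#.. => #  t=0,i=8
  [19] #..## => #  t=0,i=4
  [18] #..#. => .  t=5,i=6
  [17] #...# => .  t=1,i=0
  [16] #.... => #  t=0,i=10
  [15] .#### => .  t=1,i=3
  [14] .###. => .  t=0,i=1
  [13] .##.# => #  t=0,i=6
  [12] .##.. => #  t=8,i=1
  [11] .#.## => #  t=3,i=8
  [10] .#.#. => .  t=4,i=5
  [9] .#..# => .  t=5,i=5
  [8] .#... => .  t=0,i=9
  [7] ..### => .  t=0,i=0
  [6] ..##. => #  t=0,i=5
  [5] ..#.# => #  t=4,i=4
  [4] ..#.. => #  t=2,i=7
  [3] ...## => .  t=0,i=13
  [2] ...#. => .  t=2,i=6
  [1] ....# => #  t=0,i=12
  [0] ..... => #  t=0,i=11
  bits 01010110010110010011100001110011 = 1448687731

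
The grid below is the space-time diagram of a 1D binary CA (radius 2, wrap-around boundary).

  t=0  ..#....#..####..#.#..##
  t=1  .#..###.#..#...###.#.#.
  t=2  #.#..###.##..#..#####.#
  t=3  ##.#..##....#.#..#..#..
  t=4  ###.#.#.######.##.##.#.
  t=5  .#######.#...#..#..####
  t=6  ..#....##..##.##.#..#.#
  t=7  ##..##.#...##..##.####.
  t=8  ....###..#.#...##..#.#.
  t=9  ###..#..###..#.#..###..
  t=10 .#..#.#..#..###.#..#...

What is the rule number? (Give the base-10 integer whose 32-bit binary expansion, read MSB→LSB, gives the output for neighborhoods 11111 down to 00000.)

623373927

  [31] ##### => .  t=2,i=18
  [30] ####. => .  t=0,i=12
  [29] ###.# => #  t=1,i=6
  [28] ###.. => .  t=0,i=13
  [27] ##.## => .  t=2,i=8
  [26] ##.#. => #  t=1,i=7
  [25] ##..# => .  t=0,i=0
  [24] ##... => #  t=3,i=8
  [23] #.### => .  t=4,i=0
  [22] #.##. => .  t=2,i=9
  [21] #.#.# => #  t=1,i=19
  [20] #.#.. => .  t=0,i=18
  [19] #..## => .  t=0,i=9
  [18] #..#. => #  t=0,i=1
  [17] #...# => #  t=1,i=13
  [16] #.... => #  t=0,i=4
  [15] .#### => #  t=0,i=11
  [14] .###. => #  t=1,i=5
  [13] .##.# => #  t=2,i=0
  [12] .##.. => .  t=0,i=22
  [11] .#.## => #  t=4,i=7
  [10] .#.#. => #  t=0,i=17
  [9] .#..# => #  t=0,i=8
  [8] .#... => .  t=0,i=3
  [7] ..### => .  t=0,i=10
  [6] ..##. => #  t=0,i=21
  [5] ..#.# => #  t=0,i=16
  [4] ..#.. => .  t=0,i=2
  [3] ...## => .  t=1,i=14
  [2] ...#. => #  t=0,i=6
  [1] ....# => #  t=0,i=5
  [0] ..... => #  t=8,i=1
  bits 00100101001001111110111001100111 = 623373927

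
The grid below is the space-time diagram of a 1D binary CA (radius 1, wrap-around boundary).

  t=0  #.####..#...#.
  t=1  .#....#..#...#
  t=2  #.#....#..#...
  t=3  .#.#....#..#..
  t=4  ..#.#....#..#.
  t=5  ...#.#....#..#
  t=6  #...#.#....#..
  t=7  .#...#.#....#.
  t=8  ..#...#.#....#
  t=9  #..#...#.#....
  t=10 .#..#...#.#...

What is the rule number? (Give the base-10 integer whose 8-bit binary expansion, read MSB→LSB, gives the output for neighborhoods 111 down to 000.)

  ###|.  b7=0 t=0,i=3
  ##.|.  b6=0 t=0,i=5
  #.#|#  b5=1 t=0,i=1
  #..|#  b4=1 t=0,i=6
  .##|.  b3=0 t=0,i=2
  .#.|.  b2=0 t=0,i=0
  ..#|.  b1=0 t=0,i=7
  ...|.  b0=0 t=0,i=10
  bits 00110000 = 48

48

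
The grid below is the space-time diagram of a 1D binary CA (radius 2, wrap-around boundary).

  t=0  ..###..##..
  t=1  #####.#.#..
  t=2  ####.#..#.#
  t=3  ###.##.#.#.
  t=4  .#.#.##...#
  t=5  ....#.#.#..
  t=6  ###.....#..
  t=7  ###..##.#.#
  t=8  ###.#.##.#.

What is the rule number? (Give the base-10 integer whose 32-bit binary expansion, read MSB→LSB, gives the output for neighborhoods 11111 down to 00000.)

  [31] ##### => #  t=1,i=2
  [30] ####. => #  t=1,i=3
  [29] ###.# => .  t=1,i=4
  [28] ###.. => #  t=0,i=4
  [27] ##.## => #  t=3,i=3
  [26] ##.#. => #  t=1,i=5
  [25] ##..# => .  t=0,i=5
  [24] ##... => .  t=0,i=9
  [23] #.### => .  t=2,i=10
  [22] #.##. => .  t=3,i=4
  [21] #.#.# => .  t=1,i=6
  [20] #.#.. => #  t=1,i=8
  [19] #..## => #  t=0,i=6
  [18] #..#. => #  t=2,i=7
  [17] #...# => #  t=4,i=8
  [16] #.... => .  t=0,i=10
  [15] .#### => #  t=1,i=1
  [14] .###. => #  t=0,i=3
  [13] .##.# => #  t=3,i=5
  [12] .##.. => #  t=0,i=8
  [11] .#.## => #  t=2,i=9
  [10] .#.#. => .  t=1,i=7
  [9] .#..# => .  t=1,i=9
  [8] .#... => .  t=5,i=9
  [7] ..### => #  t=0,i=2
  [6] ..##. => .  t=0,i=7
  [5] ..#.# => .  t=2,i=8
  [4] ..#.. => #  t=6,i=8
  [3] ...## => #  t=0,i=1
  [2] ...#. => .  t=4,i=9
  [1] ....# => #  t=0,i=0
  [0] ..... => #  t=5,i=0
  bits 11011100000111101111100010011011 = 3693017243

3693017243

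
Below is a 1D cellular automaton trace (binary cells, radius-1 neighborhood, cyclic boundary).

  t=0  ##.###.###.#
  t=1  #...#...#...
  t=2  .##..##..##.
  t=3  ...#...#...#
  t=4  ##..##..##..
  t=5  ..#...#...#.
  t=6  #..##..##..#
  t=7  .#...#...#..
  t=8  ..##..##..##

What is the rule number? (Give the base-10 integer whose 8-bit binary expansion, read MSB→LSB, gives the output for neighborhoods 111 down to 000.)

145

  ###|#  b7=1 t=0,i=0
  ##.|.  b6=0 t=0,i=1
  #.#|.  b5=0 t=0,i=2
  #..|#  b4=1 t=1,i=1
  .##|.  b3=0 t=0,i=3
  .#.|.  b2=0 t=1,i=0
  ..#|.  b1=0 t=1,i=3
  ...|#  b0=1 t=1,i=2
  bits 10010001 = 145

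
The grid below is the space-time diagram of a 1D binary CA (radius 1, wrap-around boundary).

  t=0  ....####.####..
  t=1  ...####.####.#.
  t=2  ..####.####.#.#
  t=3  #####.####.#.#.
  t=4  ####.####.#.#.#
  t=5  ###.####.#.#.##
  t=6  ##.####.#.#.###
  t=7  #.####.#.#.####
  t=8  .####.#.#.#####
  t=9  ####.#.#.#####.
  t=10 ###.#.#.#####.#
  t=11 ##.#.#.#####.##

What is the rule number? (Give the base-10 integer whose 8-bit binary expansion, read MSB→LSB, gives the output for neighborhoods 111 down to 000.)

  ### -> #   bit 7 = 1  t=0,i=5
  ##. -> .   bit 6 = 0  t=0,i=7
  #.# -> #   bit 5 = 1  t=0,i=8
  #.. -> #   bit 4 = 1  t=0,i=13
  .## -> #   bit 3 = 1  t=0,i=4
  .#. -> .   bit 2 = 0  t=1,i=13
  ..# -> #   bit 1 = 1  t=0,i=3
  ... -> .   bit 0 = 0  t=0,i=0
  bits 10111010 = 186

186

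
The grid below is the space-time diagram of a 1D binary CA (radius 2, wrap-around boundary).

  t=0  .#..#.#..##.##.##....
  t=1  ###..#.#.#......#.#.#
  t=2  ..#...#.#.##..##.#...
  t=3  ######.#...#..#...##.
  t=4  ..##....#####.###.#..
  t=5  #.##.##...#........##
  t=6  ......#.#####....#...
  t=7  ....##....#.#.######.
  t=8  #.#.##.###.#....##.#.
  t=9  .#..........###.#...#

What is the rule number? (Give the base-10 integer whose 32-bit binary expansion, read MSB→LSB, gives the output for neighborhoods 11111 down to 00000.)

  #####|#  b31=1 t=3,i=2
  ####.|.  b30=0 t=1,i=1
  ###.#|.  b29=0 t=3,i=5
  ###..|#  b28=1 t=1,i=2
  ##.##|.  b27=0 t=0,i=11
  ##.#.|.  b26=0 t=2,i=16
  ##..#|.  b25=0 t=1,i=3
  ##...|.  b24=0 t=0,i=17
  #.###|.  b23=0 t=1,i=20
  #.##.|.  b22=0 t=0,i=12
  #.#.#|.  b21=0 t=1,i=7
  #.#..|.  b20=0 t=0,i=6
  #..##|.  b19=0 t=0,i=8
  #..#.|.  b18=0 t=0,i=3
  #...#|#  b17=1 t=2,i=4
  #....|#  b16=1 t=0,i=18
  .####|.  b15=0 t=1,i=0
  .###.|.  b14=0 t=4,i=15
  .##.#|.  b13=0 t=0,i=10
  .##..|#  b12=1 t=0,i=16
  .#.##|.  b11=0 t=1,i=19
  .#.#.|#  b10=1 t=0,i=5
  .#..#|#  b9=1 t=0,i=2
  .#...|#  b8=1 t=1,i=10
  ..###|.  b7=0 t=4,i=8
  ..##.|#  b6=1 t=0,i=9
  ..#.#|.  b5=0 t=0,i=4
  ..#..|#  b4=1 t=0,i=1
  ...##|.  b3=0 t=3,i=17
  ...#.|#  b2=1 t=0,i=0
  ....#|#  b1=1 t=0,i=20
  .....|.  b0=0 t=0,i=19
  bits 10010000000000110001011101010110 = 2416121686

2416121686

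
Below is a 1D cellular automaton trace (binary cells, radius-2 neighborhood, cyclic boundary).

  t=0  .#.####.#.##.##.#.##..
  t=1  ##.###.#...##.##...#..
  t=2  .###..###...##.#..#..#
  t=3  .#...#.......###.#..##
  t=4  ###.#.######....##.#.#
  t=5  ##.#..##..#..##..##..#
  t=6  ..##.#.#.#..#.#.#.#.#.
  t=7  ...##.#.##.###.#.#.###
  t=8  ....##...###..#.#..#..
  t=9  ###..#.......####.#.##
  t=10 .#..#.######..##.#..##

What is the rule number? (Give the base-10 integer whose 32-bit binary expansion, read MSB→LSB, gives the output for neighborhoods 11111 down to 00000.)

1285403943

  ##### -> .   bit 31 = 0  t=4,i=8
  ####. -> #   bit 30 = 1  t=0,i=5
  ###.# -> .   bit 29 = 0  t=0,i=6
  ###.. -> .   bit 28 = 0  t=2,i=3
  ##.## -> #   bit 27 = 1  t=0,i=12
  ##.#. -> #   bit 26 = 1  t=0,i=7
  ##..# -> .   bit 25 = 0  t=2,i=4
  ##... -> .   bit 24 = 0  t=0,i=20
  #.### -> #   bit 23 = 1  t=0,i=3
  #.##. -> .   bit 22 = 0  t=0,i=10
  #.#.# -> .   bit 21 = 0  t=0,i=8
  #.#.. -> #   bit 20 = 1  t=1,i=7
  #..## -> #   bit 19 = 1  t=1,i=21
  #..#. -> #   bit 18 = 1  t=2,i=17
  #...# -> .   bit 17 = 0  t=0,i=21
  #.... -> #   bit 16 = 1  t=3,i=7
  .#### -> #   bit 15 = 1  t=0,i=4
  .###. -> .   bit 14 = 0  t=1,i=4
  .##.# -> #   bit 13 = 1  t=0,i=11
  .##.. -> #   bit 12 = 1  t=0,i=19
  .#.## -> .   bit 11 = 0  t=0,i=2
  .#.#. -> #   bit 10 = 1  t=6,i=6
  .#..# -> .   bit 9 = 0  t=1,i=20
  .#... -> #   bit 8 = 1  t=1,i=8
  ..### -> .   bit 7 = 0  t=2,i=6
  ..##. -> .   bit 6 = 0  t=1,i=0
  ..#.# -> #   bit 5 = 1  t=0,i=1
  ..#.. -> .   bit 4 = 0  t=1,i=19
  ...## -> .   bit 3 = 0  t=1,i=10
  ...#. -> #   bit 2 = 1  t=0,i=0
  ....# -> #   bit 1 = 1  t=3,i=11
  ..... -> #   bit 0 = 1  t=3,i=8
  bits 01001100100111011011010100100111 = 1285403943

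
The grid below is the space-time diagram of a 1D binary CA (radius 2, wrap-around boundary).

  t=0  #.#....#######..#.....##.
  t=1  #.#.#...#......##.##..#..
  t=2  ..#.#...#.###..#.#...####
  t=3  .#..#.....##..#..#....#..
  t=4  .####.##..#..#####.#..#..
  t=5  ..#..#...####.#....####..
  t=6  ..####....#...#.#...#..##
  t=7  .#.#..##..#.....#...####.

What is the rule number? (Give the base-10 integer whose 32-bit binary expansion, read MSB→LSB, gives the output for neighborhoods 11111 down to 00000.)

  #####|.  b31=0 t=0,i=9
  ####.|.  b30=0 t=0,i=12
  ###.#|.  b29=0 t=4,i=4
  ###..|.  b28=0 t=0,i=13
  ##.##|#  b27=1 t=1,i=17
  ##.#.|.  b26=0 t=0,i=24
  ##..#|.  b25=0 t=0,i=14
  ##...|#  b24=1 t=5,i=23
  #.###|#  b23=1 t=2,i=10
  #.##.|.  b22=0 t=1,i=18
  #.#.#|#  b21=1 t=0,i=0
  #.#..|#  b20=1 t=0,i=2
  #..##|#  b19=1 t=4,i=12
  #..#.|#  b18=1 t=0,i=15
  #...#|.  b17=0 t=1,i=6
  #....|#  b16=1 t=0,i=4
  .####|#  b15=1 t=0,i=8
  .###.|#  b14=1 t=2,i=11
  .##.#|.  b13=0 t=0,i=23
  .##..|.  b12=0 t=1,i=19
  .#.##|.  b11=0 t=2,i=9
  .#.#.|.  b10=0 t=0,i=1
  .#..#|#  b9=1 t=1,i=23
  .#...|.  b8=0 t=0,i=3
  ..###|.  b7=0 t=0,i=7
  ..##.|#  b6=1 t=0,i=22
  ..#.#|.  b5=0 t=1,i=0
  ..#..|#  b4=1 t=0,i=16
  ...##|.  b3=0 t=0,i=6
  ...#.|.  b2=0 t=1,i=7
  ....#|.  b1=0 t=0,i=5
  .....|#  b0=1 t=0,i=19
  bits 00001001101111011100001001010001 = 163430993

163430993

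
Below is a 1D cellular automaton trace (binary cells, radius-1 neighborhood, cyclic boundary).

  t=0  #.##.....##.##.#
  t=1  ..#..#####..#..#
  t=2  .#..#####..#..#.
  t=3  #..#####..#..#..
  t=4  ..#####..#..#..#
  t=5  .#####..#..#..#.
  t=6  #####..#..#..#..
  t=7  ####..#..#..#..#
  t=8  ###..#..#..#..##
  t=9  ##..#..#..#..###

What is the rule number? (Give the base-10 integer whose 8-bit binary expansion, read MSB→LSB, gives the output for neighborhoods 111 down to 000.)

  [7] ### => #  t=1,i=6
  [6] ##. => .  t=0,i=0
  [5] #.# => .  t=0,i=1
  [4] #.. => .  t=0,i=4
  [3] .## => #  t=0,i=2
  [2] .#. => .  t=1,i=2
  [1] ..# => #  t=0,i=8
  [0] ... => #  t=0,i=5
  bits 10001011 = 139

139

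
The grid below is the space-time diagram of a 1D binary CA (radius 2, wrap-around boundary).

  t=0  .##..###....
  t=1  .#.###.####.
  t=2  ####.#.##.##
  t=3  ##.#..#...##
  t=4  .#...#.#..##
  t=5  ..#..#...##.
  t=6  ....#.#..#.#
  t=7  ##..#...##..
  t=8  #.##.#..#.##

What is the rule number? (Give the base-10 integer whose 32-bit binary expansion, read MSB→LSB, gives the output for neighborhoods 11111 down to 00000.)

  #####|#  b31=1 t=2,i=0
  ####.|.  b30=0 t=1,i=9
  ###.#|#  b29=1 t=1,i=5
  ###..|#  b28=1 t=0,i=7
  ##.##|.  b27=0 t=1,i=6
  ##.#.|.  b26=0 t=2,i=4
  ##..#|#  b25=1 t=0,i=3
  ##...|#  b24=1 t=0,i=8
  #.###|#  b23=1 t=1,i=3
  #.##.|.  b22=0 t=2,i=7
  #.#.#|.  b21=0 t=2,i=5
  #.#..|.  b20=0 t=3,i=3
  #..##|#  b19=1 t=0,i=4
  #..#.|#  b18=1 t=1,i=0
  #...#|.  b17=0 t=3,i=8
  #....|#  b16=1 t=0,i=9
  .####|#  b15=1 t=1,i=8
  .###.|.  b14=0 t=0,i=6
  .##.#|.  b13=0 t=2,i=8
  .##..|.  b12=0 t=0,i=2
  .#.##|#  b11=1 t=1,i=2
  .#.#.|.  b10=0 t=4,i=6
  .#..#|.  b9=0 t=3,i=4
  .#...|#  b8=1 t=3,i=7
  ..###|#  b7=1 t=0,i=5
  ..##.|#  b6=1 t=0,i=1
  ..#.#|#  b5=1 t=1,i=1
  ..#..|.  b4=0 t=3,i=6
  ...##|.  b3=0 t=0,i=0
  ...#.|.  b2=0 t=4,i=4
  ....#|.  b1=0 t=0,i=11
  .....|#  b0=1 t=0,i=10
  bits 10110011100011011000100111100001 = 3012397537

3012397537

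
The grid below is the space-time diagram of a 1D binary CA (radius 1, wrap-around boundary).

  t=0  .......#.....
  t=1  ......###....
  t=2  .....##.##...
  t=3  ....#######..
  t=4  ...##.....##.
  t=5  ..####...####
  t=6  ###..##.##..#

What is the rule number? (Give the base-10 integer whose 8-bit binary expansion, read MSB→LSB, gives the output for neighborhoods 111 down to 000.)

  nb ###: next=.  (t=1,i=7, bit7=0)
  nb ##.: next=#  (t=1,i=8, bit6=1)
  nb #.#: next=#  (t=2,i=7, bit5=1)
  nb #..: next=#  (t=0,i=8, bit4=1)
  nb .##: next=#  (t=1,i=6, bit3=1)
  nb .#.: next=#  (t=0,i=7, bit2=1)
  nb ..#: next=#  (t=0,i=6, bit1=1)
  nb ...: next=.  (t=0,i=0, bit0=0)
  bits 01111110 = 126

126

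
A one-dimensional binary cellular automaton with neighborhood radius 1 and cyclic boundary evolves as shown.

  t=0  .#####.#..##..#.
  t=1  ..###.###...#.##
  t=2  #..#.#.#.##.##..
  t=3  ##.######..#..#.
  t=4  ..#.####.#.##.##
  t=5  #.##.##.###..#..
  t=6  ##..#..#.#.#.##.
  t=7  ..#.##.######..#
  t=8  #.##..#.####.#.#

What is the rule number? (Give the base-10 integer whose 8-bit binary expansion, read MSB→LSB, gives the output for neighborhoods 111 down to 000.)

  nb ###: next=#  (t=0,i=2, bit7=1)
  nb ##.: next=.  (t=0,i=5, bit6=0)
  nb #.#: next=#  (t=0,i=6, bit5=1)
  nb #..: next=#  (t=0,i=8, bit4=1)
  nb .##: next=.  (t=0,i=1, bit3=0)
  nb .#.: next=#  (t=0,i=7, bit2=1)
  nb ..#: next=.  (t=0,i=0, bit1=0)
  nb ...: next=#  (t=1,i=10, bit0=1)
  bits 10110101 = 181

181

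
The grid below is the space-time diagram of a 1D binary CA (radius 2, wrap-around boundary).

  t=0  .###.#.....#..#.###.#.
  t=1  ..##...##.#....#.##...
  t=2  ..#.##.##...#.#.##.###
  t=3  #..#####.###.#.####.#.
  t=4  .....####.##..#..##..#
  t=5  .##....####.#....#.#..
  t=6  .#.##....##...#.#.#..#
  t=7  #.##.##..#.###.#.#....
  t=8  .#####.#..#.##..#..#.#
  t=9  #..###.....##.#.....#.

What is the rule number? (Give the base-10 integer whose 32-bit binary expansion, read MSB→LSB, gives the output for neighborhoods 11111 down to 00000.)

  ##### -> #   bit 31 = 1  t=3,i=5
  ####. -> #   bit 30 = 1  t=3,i=6
  ###.# -> #   bit 29 = 1  t=0,i=3
  ###.. -> .   bit 28 = 0  t=2,i=21
  ##.## -> #   bit 27 = 1  t=2,i=6
  ##.#. -> .   bit 26 = 0  t=0,i=4
  ##..# -> #   bit 25 = 1  t=2,i=0
  ##... -> #   bit 24 = 1  t=1,i=4
  #.### -> .   bit 23 = 0  t=0,i=16
  #.##. -> #   bit 22 = 1  t=1,i=17
  #.#.# -> .   bit 21 = 0  t=2,i=14
  #.#.. -> .   bit 20 = 0  t=0,i=5
  #..## -> .   bit 19 = 0  t=0,i=0
  #..#. -> .   bit 18 = 0  t=0,i=13
  #...# -> #   bit 17 = 1  t=1,i=5
  #.... -> #   bit 16 = 1  t=0,i=7
  .#### -> .   bit 15 = 0  t=3,i=4
  .###. -> #   bit 14 = 1  t=0,i=2
  .##.# -> #   bit 13 = 1  t=1,i=8
  .##.. -> .   bit 12 = 0  t=1,i=3
  .#.## -> #   bit 11 = 1  t=0,i=15
  .#.#. -> #   bit 10 = 1  t=2,i=13
  .#..# -> .   bit 9 = 0  t=0,i=12
  .#... -> .   bit 8 = 0  t=0,i=6
  ..### -> .   bit 7 = 0  t=0,i=1
  ..##. -> #   bit 6 = 1  t=1,i=2
  ..#.# -> .   bit 5 = 0  t=0,i=14
  ..#.. -> .   bit 4 = 0  t=0,i=11
  ...## -> .   bit 3 = 0  t=1,i=1
  ...#. -> #   bit 2 = 1  t=0,i=10
  ....# -> .   bit 1 = 0  t=0,i=9
  ..... -> #   bit 0 = 1  t=0,i=8
  bits 11101011010000110110110001000101 = 3947064389

3947064389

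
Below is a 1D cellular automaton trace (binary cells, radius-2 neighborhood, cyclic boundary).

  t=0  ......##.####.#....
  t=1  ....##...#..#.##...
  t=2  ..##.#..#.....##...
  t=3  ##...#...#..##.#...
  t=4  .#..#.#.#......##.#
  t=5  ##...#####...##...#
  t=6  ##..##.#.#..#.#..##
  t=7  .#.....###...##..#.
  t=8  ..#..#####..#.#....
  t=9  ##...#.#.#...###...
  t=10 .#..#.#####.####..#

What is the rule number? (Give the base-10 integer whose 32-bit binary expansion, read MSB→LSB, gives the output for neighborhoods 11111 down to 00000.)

  nb #####: next=#  (t=5,i=7, bit31=1)
  nb ####.: next=.  (t=0,i=11, bit30=0)
  nb ###.#: next=#  (t=0,i=12, bit29=1)
  nb ###..: next=#  (t=5,i=1, bit28=1)
  nb ##.##: next=.  (t=0,i=8, bit27=0)
  nb ##.#.: next=.  (t=0,i=13, bit26=0)
  nb ##..#: next=.  (t=6,i=2, bit25=0)
  nb ##...: next=.  (t=1,i=6, bit24=0)
  nb #.###: next=#  (t=0,i=9, bit23=1)
  nb #.##.: next=#  (t=1,i=14, bit22=1)
  nb #.#.#: next=#  (t=4,i=6, bit21=1)
  nb #.#..: next=#  (t=0,i=14, bit20=1)
  nb #..##: next=.  (t=3,i=11, bit19=0)
  nb #..#.: next=.  (t=1,i=11, bit18=0)
  nb #...#: next=.  (t=1,i=7, bit17=0)
  nb #....: next=.  (t=0,i=16, bit16=0)
  nb .####: next=.  (t=0,i=10, bit15=0)
  nb .###.: next=#  (t=5,i=0, bit14=1)
  nb .##.#: next=.  (t=0,i=7, bit13=0)
  nb .##..: next=#  (t=1,i=5, bit12=1)
  nb .#.##: next=.  (t=1,i=13, bit11=0)
  nb .#.#.: next=#  (t=4,i=0, bit10=1)
  nb .#..#: next=.  (t=1,i=10, bit9=0)
  nb .#...: next=#  (t=0,i=15, bit8=1)
  nb ..###: next=#  (t=5,i=5, bit7=1)
  nb ..##.: next=.  (t=0,i=6, bit6=0)
  nb ..#.#: next=.  (t=1,i=12, bit5=0)
  nb ..#..: next=.  (t=1,i=9, bit4=0)
  nb ...##: next=#  (t=0,i=5, bit3=1)
  nb ...#.: next=#  (t=1,i=8, bit2=1)
  nb ....#: next=#  (t=0,i=4, bit1=1)
  nb .....: next=.  (t=0,i=0, bit0=0)
  bits 10110000111100000101010110001110 = 2968540558

2968540558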